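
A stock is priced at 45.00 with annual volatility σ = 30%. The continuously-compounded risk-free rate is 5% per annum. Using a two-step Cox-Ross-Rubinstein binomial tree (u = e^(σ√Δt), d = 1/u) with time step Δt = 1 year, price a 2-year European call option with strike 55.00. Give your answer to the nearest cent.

CRR parameters: u = e^(σ√Δt) = e^(0.3·√1) = 1.3499, d = 1/u = 0.7408
Per-period rate: rΔt = 0.05·1 = 0.05, so R = e^0.05 = 1.0513
Risk-neutral probability p = (e^0.05 − 0.7408)/(1.3499 − 0.7408) = 0.3105/0.6090 = 0.5097
Terminal stock prices: S_uu = 82, S_ud = 45, S_dd = 24.7
Terminal payoffs (S − K): max(27, 0) = 27, max(-10, 0) = 0, max(-30.3, 0) = 0
Node u (S = 60.74): V_u = e^(−0.05)·[0.5097·26.9953 + 0.4903·0.0000] = 13.0895
Node d (S = 33.34): V_d = e^(−0.05)·[0.5097·0.0000 + 0.4903·0.0000] = 0.0000
Node 0 (S = 45): V_0 = e^(−0.05)·[0.5097·13.0895 + 0.4903·0.0000] = 6.3469

6.35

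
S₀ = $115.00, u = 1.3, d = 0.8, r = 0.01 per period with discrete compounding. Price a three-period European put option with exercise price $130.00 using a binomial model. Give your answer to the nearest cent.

$27.59

Risk-neutral probability p = (1 + 0.01 − 0.8)/(1.3 − 0.8) = 0.2100/0.5000 = 0.4200
Terminal stock prices: S_uuu = 252.7, S_uud = 155.5, S_udd = 95.68, S_ddd = 58.88
Terminal payoffs (K − S): max(-122.7, 0) = 0, max(-25.48, 0) = 0, max(34.32, 0) = 34.32, max(71.12, 0) = 71.12
Node uu (S = 194.4): V_uu = 1/1.01·[0.4200·0.0000 + 0.5800·0.0000] = 0.0000
Node ud (S = 119.6): V_ud = 1/1.01·[0.4200·0.0000 + 0.5800·34.3200] = 19.7085
Node dd (S = 73.6): V_dd = 1/1.01·[0.4200·34.3200 + 0.5800·71.1200] = 55.1129
Node u (S = 149.5): V_u = 1/1.01·[0.4200·0.0000 + 0.5800·19.7085] = 11.3178
Node d (S = 92): V_d = 1/1.01·[0.4200·19.7085 + 0.5800·55.1129] = 39.8446
Node 0 (S = 115): V_0 = 1/1.01·[0.4200·11.3178 + 0.5800·39.8446] = 27.5875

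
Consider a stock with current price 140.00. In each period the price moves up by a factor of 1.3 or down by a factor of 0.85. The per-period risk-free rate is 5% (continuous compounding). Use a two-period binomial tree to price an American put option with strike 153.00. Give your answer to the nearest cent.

Risk-neutral probability p = (e^0.05 − 0.85)/(1.3 − 0.85) = 0.2013/0.4500 = 0.4473
Terminal stock prices: S_uu = 236.6, S_ud = 154.7, S_dd = 101.1
Terminal payoffs (K − S): max(-83.6, 0) = 0, max(-1.7, 0) = 0, max(51.85, 0) = 51.85
Node u (S = 182): continuation = e^(−0.05)·[0.4473·0.0000 + 0.5527·0.0000] = 0.0000; exercise value = 0.0000 ≤ continuation, so V_u = 0.0000
Node d (S = 119): continuation = e^(−0.05)·[0.4473·0.0000 + 0.5527·51.8500] = 27.2614; exercise value = 34.0000 > continuation, so V_d = 34.0000 (exercise)
Node 0 (S = 140): continuation = e^(−0.05)·[0.4473·0.0000 + 0.5527·34.0000] = 17.8763; exercise value = 13.0000 ≤ continuation, so V_0 = 17.8763

17.88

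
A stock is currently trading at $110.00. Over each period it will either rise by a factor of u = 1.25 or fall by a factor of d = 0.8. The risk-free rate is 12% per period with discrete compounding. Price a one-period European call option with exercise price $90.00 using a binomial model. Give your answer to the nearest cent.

$30.16

Risk-neutral probability p = (1 + 0.12 − 0.8)/(1.25 − 0.8) = 0.3200/0.4500 = 0.7111
Terminal stock prices: S_u = 137.5, S_d = 88
Terminal payoffs (S − K): max(47.5, 0) = 47.5, max(-2, 0) = 0
Node 0 (S = 110): V_0 = 1/1.12·[0.7111·47.5000 + 0.2889·0.0000] = 30.1587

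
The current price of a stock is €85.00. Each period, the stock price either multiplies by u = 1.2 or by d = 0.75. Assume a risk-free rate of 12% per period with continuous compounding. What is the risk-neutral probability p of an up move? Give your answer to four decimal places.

p = 0.8389

Risk-neutral probability p = (e^0.12 − 0.75)/(1.2 − 0.75) = 0.3775/0.4500 = 0.8389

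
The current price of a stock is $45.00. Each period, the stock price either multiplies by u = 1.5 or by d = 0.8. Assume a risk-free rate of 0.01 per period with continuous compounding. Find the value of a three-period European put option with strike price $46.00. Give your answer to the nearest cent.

Risk-neutral probability p = (e^0.01 − 0.8)/(1.5 − 0.8) = 0.2101/0.7000 = 0.3001
Terminal stock prices: S_uuu = 151.9, S_uud = 81, S_udd = 43.2, S_ddd = 23.04
Terminal payoffs (K − S): max(-105.9, 0) = 0, max(-35, 0) = 0, max(2.8, 0) = 2.8, max(22.96, 0) = 22.96
Node uu (S = 101.2): V_uu = e^(−0.01)·[0.3001·0.0000 + 0.6999·0.0000] = 0.0000
Node ud (S = 54): V_ud = e^(−0.01)·[0.3001·0.0000 + 0.6999·2.8000] = 1.9403
Node dd (S = 28.8): V_dd = e^(−0.01)·[0.3001·2.8000 + 0.6999·22.9600] = 16.7423
Node u (S = 67.5): V_u = e^(−0.01)·[0.3001·0.0000 + 0.6999·1.9403] = 1.3446
Node d (S = 36): V_d = e^(−0.01)·[0.3001·1.9403 + 0.6999·16.7423] = 12.1782
Node 0 (S = 45): V_0 = e^(−0.01)·[0.3001·1.3446 + 0.6999·12.1782] = 8.8385

$8.84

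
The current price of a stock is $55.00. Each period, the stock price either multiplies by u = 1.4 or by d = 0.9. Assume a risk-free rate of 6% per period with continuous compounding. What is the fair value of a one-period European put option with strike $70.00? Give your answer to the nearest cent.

$13.06

Risk-neutral probability p = (e^0.06 − 0.9)/(1.4 − 0.9) = 0.1618/0.5000 = 0.3237
Terminal stock prices: S_u = 77, S_d = 49.5
Terminal payoffs (K − S): max(-7, 0) = 0, max(20.5, 0) = 20.5
Node 0 (S = 55): V_0 = e^(−0.06)·[0.3237·0.0000 + 0.6763·20.5000] = 13.0573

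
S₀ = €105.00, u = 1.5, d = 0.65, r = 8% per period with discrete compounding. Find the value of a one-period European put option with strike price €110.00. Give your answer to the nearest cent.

€19.10

Risk-neutral probability p = (1 + 0.08 − 0.65)/(1.5 − 0.65) = 0.4300/0.8500 = 0.5059
Terminal stock prices: S_u = 157.5, S_d = 68.25
Terminal payoffs (K − S): max(-47.5, 0) = 0, max(41.75, 0) = 41.75
Node 0 (S = 105): V_0 = 1/1.08·[0.5059·0.0000 + 0.4941·41.7500] = 19.1013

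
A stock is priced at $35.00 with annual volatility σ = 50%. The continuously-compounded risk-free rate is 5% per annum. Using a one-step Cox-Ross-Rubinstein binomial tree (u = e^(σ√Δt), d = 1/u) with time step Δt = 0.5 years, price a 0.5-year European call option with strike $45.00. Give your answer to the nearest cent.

$2.11

CRR parameters: u = e^(σ√Δt) = e^(0.5·√0.5) = 1.4241, d = 1/u = 0.7022
Per-period rate: rΔt = 0.05·0.5 = 0.025, so R = e^0.025 = 1.0253
Risk-neutral probability p = (e^0.025 − 0.7022)/(1.4241 − 0.7022) = 0.3231/0.7219 = 0.4476
Terminal stock prices: S_u = 49.84, S_d = 24.58
Terminal payoffs (S − K): max(4.844, 0) = 4.844, max(-20.42, 0) = 0
Node 0 (S = 35): V_0 = e^(−0.025)·[0.4476·4.8442 + 0.5524·0.0000] = 2.1147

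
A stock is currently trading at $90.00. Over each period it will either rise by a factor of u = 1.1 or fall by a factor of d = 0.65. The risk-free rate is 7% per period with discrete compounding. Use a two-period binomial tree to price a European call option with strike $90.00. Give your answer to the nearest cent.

Risk-neutral probability p = (1 + 0.07 − 0.65)/(1.1 − 0.65) = 0.4200/0.4500 = 0.9333
Terminal stock prices: S_uu = 108.9, S_ud = 64.35, S_dd = 38.03
Terminal payoffs (S − K): max(18.9, 0) = 18.9, max(-25.65, 0) = 0, max(-51.97, 0) = 0
Node u (S = 99): V_u = 1/1.07·[0.9333·18.9000 + 0.0667·0.0000] = 16.4860
Node d (S = 58.5): V_d = 1/1.07·[0.9333·0.0000 + 0.0667·0.0000] = 0.0000
Node 0 (S = 90): V_0 = 1/1.07·[0.9333·16.4860 + 0.0667·0.0000] = 14.3803

$14.38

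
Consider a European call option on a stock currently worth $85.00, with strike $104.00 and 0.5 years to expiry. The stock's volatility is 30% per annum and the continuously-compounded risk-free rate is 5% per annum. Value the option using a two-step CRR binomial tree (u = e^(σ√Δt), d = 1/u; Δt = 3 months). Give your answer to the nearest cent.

CRR parameters: u = e^(σ√Δt) = e^(0.3·√0.25) = 1.1618, d = 1/u = 0.8607
Per-period rate: rΔt = 0.05·0.25 = 0.0125, so R = e^0.0125 = 1.0126
Risk-neutral probability p = (e^0.0125 − 0.8607)/(1.1618 − 0.8607) = 0.1519/0.3011 = 0.5043
Terminal stock prices: S_uu = 114.7, S_ud = 85, S_dd = 62.97
Terminal payoffs (S − K): max(10.74, 0) = 10.74, max(-19, 0) = 0, max(-41.03, 0) = 0
Node u (S = 98.76): V_u = e^(−0.0125)·[0.5043·10.7380 + 0.4957·0.0000] = 5.3483
Node d (S = 73.16): V_d = e^(−0.0125)·[0.5043·0.0000 + 0.4957·0.0000] = 0.0000
Node 0 (S = 85): V_0 = e^(−0.0125)·[0.5043·5.3483 + 0.4957·0.0000] = 2.6639

$2.66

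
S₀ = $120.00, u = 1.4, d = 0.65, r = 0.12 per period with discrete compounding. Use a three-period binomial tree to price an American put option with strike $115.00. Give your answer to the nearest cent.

$15.07

Risk-neutral probability p = (1 + 0.12 − 0.65)/(1.4 − 0.65) = 0.4700/0.7500 = 0.6267
Terminal stock prices: S_uuu = 329.3, S_uud = 152.9, S_udd = 70.98, S_ddd = 32.95
Terminal payoffs (K − S): max(-214.3, 0) = 0, max(-37.88, 0) = 0, max(44.02, 0) = 44.02, max(82.05, 0) = 82.05
Node uu (S = 235.2): continuation = 1/1.12·[0.6267·0.0000 + 0.3733·0.0000] = 0.0000; exercise value = 0.0000 ≤ continuation, so V_uu = 0.0000
Node ud (S = 109.2): continuation = 1/1.12·[0.6267·0.0000 + 0.3733·44.0200] = 14.6733; exercise value = 5.8000 ≤ continuation, so V_ud = 14.6733
Node dd (S = 50.7): continuation = 1/1.12·[0.6267·44.0200 + 0.3733·82.0450] = 51.9786; exercise value = 64.3000 > continuation, so V_dd = 64.3000 (exercise)
Node u (S = 168): continuation = 1/1.12·[0.6267·0.0000 + 0.3733·14.6733] = 4.8911; exercise value = 0.0000 ≤ continuation, so V_u = 4.8911
Node d (S = 78): continuation = 1/1.12·[0.6267·14.6733 + 0.3733·64.3000] = 29.6434; exercise value = 37.0000 > continuation, so V_d = 37.0000 (exercise)
Node 0 (S = 120): continuation = 1/1.12·[0.6267·4.8911 + 0.3733·37.0000] = 15.0700; exercise value = 0.0000 ≤ continuation, so V_0 = 15.0700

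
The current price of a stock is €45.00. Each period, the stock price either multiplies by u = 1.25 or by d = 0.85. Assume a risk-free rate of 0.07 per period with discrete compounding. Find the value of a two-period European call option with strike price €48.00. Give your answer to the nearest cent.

Risk-neutral probability p = (1 + 0.07 − 0.85)/(1.25 − 0.85) = 0.2200/0.4000 = 0.5500
Terminal stock prices: S_uu = 70.31, S_ud = 47.81, S_dd = 32.51
Terminal payoffs (S − K): max(22.31, 0) = 22.31, max(-0.1875, 0) = 0, max(-15.49, 0) = 0
Node u (S = 56.25): V_u = 1/1.07·[0.5500·22.3125 + 0.4500·0.0000] = 11.4690
Node d (S = 38.25): V_d = 1/1.07·[0.5500·0.0000 + 0.4500·0.0000] = 0.0000
Node 0 (S = 45): V_0 = 1/1.07·[0.5500·11.4690 + 0.4500·0.0000] = 5.8953

€5.90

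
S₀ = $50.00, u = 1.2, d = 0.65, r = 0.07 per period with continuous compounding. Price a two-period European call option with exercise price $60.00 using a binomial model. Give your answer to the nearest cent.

Risk-neutral probability p = (e^0.07 − 0.65)/(1.2 − 0.65) = 0.4225/0.5500 = 0.7682
Terminal stock prices: S_uu = 72, S_ud = 39, S_dd = 21.13
Terminal payoffs (S − K): max(12, 0) = 12, max(-21, 0) = 0, max(-38.88, 0) = 0
Node u (S = 60): V_u = e^(−0.07)·[0.7682·12.0000 + 0.2318·0.0000] = 8.5951
Node d (S = 32.5): V_d = e^(−0.07)·[0.7682·0.0000 + 0.2318·0.0000] = 0.0000
Node 0 (S = 50): V_0 = e^(−0.07)·[0.7682·8.5951 + 0.2318·0.0000] = 6.1564

$6.16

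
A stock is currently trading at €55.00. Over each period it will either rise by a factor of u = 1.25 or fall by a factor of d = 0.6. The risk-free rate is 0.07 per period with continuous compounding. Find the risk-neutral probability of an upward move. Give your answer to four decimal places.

p = 0.7269

Risk-neutral probability p = (e^0.07 − 0.6)/(1.25 − 0.6) = 0.4725/0.6500 = 0.7269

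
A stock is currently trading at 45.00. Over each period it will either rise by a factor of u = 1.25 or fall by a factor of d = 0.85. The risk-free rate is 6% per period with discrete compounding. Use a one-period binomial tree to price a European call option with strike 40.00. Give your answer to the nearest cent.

Risk-neutral probability p = (1 + 0.06 − 0.85)/(1.25 − 0.85) = 0.2100/0.4000 = 0.5250
Terminal stock prices: S_u = 56.25, S_d = 38.25
Terminal payoffs (S − K): max(16.25, 0) = 16.25, max(-1.75, 0) = 0
Node 0 (S = 45): V_0 = 1/1.06·[0.5250·16.2500 + 0.4750·0.0000] = 8.0483

8.05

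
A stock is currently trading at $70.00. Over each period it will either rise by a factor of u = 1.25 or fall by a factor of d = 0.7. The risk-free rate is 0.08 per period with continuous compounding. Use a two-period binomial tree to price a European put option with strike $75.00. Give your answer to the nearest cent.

Risk-neutral probability p = (e^0.08 − 0.7)/(1.25 − 0.7) = 0.3833/0.5500 = 0.6969
Terminal stock prices: S_uu = 109.4, S_ud = 61.25, S_dd = 34.3
Terminal payoffs (K − S): max(-34.38, 0) = 0, max(13.75, 0) = 13.75, max(40.7, 0) = 40.7
Node u (S = 87.5): V_u = e^(−0.08)·[0.6969·0.0000 + 0.3031·13.7500] = 3.8474
Node d (S = 49): V_d = e^(−0.08)·[0.6969·13.7500 + 0.3031·40.7000] = 20.2337
Node 0 (S = 70): V_0 = e^(−0.08)·[0.6969·3.8474 + 0.3031·20.2337] = 8.1366

$8.14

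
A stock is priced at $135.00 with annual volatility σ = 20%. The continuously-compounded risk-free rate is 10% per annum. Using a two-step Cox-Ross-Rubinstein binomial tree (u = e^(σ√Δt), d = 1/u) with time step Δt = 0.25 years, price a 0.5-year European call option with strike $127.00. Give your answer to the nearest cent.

CRR parameters: u = e^(σ√Δt) = e^(0.2·√0.25) = 1.1052, d = 1/u = 0.9048
Per-period rate: rΔt = 0.1·0.25 = 0.025, so R = e^0.025 = 1.0253
Risk-neutral probability p = (e^0.025 − 0.9048)/(1.1052 − 0.9048) = 0.1205/0.2003 = 0.6014
Terminal stock prices: S_uu = 164.9, S_ud = 135, S_dd = 110.5
Terminal payoffs (S − K): max(37.89, 0) = 37.89, max(8, 0) = 8, max(-16.47, 0) = 0
Node u (S = 149.2): V_u = e^(−0.025)·[0.6014·37.8894 + 0.3986·8.0000] = 25.3337
Node d (S = 122.2): V_d = e^(−0.025)·[0.6014·8.0000 + 0.3986·0.0000] = 4.6923
Node 0 (S = 135): V_0 = e^(−0.025)·[0.6014·25.3337 + 0.3986·4.6923] = 16.6834

$16.68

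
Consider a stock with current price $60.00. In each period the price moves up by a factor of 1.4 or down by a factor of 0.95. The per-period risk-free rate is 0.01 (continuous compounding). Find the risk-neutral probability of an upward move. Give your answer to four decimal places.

p = 0.1334

Risk-neutral probability p = (e^0.01 − 0.95)/(1.4 − 0.95) = 0.0601/0.4500 = 0.1334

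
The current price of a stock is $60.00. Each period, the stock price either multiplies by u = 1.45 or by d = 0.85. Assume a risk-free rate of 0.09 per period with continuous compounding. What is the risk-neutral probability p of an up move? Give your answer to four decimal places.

p = 0.4070

Risk-neutral probability p = (e^0.09 − 0.85)/(1.45 − 0.85) = 0.2442/0.6000 = 0.4070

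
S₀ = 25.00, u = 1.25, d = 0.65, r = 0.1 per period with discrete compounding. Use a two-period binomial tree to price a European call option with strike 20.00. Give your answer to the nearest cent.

8.96

Risk-neutral probability p = (1 + 0.1 − 0.65)/(1.25 − 0.65) = 0.4500/0.6000 = 0.7500
Terminal stock prices: S_uu = 39.06, S_ud = 20.31, S_dd = 10.56
Terminal payoffs (S − K): max(19.06, 0) = 19.06, max(0.3125, 0) = 0.3125, max(-9.437, 0) = 0
Node u (S = 31.25): V_u = 1/1.1·[0.7500·19.0625 + 0.2500·0.3125] = 13.0682
Node d (S = 16.25): V_d = 1/1.1·[0.7500·0.3125 + 0.2500·0.0000] = 0.2131
Node 0 (S = 25): V_0 = 1/1.1·[0.7500·13.0682 + 0.2500·0.2131] = 8.9585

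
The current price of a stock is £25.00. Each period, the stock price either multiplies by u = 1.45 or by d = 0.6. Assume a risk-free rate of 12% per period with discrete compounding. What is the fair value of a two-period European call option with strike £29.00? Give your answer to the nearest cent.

£7.03

Risk-neutral probability p = (1 + 0.12 − 0.6)/(1.45 − 0.6) = 0.5200/0.8500 = 0.6118
Terminal stock prices: S_uu = 52.56, S_ud = 21.75, S_dd = 9
Terminal payoffs (S − K): max(23.56, 0) = 23.56, max(-7.25, 0) = 0, max(-20, 0) = 0
Node u (S = 36.25): V_u = 1/1.12·[0.6118·23.5625 + 0.3882·0.0000] = 12.8703
Node d (S = 15): V_d = 1/1.12·[0.6118·0.0000 + 0.3882·0.0000] = 0.0000
Node 0 (S = 25): V_0 = 1/1.12·[0.6118·12.8703 + 0.3882·0.0000] = 7.0300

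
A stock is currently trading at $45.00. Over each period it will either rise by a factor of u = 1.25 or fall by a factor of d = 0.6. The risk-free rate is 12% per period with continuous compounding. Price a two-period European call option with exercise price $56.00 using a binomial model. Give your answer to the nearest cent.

Risk-neutral probability p = (e^0.12 − 0.6)/(1.25 − 0.6) = 0.5275/0.6500 = 0.8115
Terminal stock prices: S_uu = 70.31, S_ud = 33.75, S_dd = 16.2
Terminal payoffs (S − K): max(14.31, 0) = 14.31, max(-22.25, 0) = 0, max(-39.8, 0) = 0
Node u (S = 56.25): V_u = e^(−0.12)·[0.8115·14.3125 + 0.1885·0.0000] = 10.3016
Node d (S = 27): V_d = e^(−0.12)·[0.8115·0.0000 + 0.1885·0.0000] = 0.0000
Node 0 (S = 45): V_0 = e^(−0.12)·[0.8115·10.3016 + 0.1885·0.0000] = 7.4148

$7.41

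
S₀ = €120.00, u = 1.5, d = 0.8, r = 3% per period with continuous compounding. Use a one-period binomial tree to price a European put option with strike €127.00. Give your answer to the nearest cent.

€20.18

Risk-neutral probability p = (e^0.03 − 0.8)/(1.5 − 0.8) = 0.2305/0.7000 = 0.3292
Terminal stock prices: S_u = 180, S_d = 96
Terminal payoffs (K − S): max(-53, 0) = 0, max(31, 0) = 31
Node 0 (S = 120): V_0 = e^(−0.03)·[0.3292·0.0000 + 0.6708·31.0000] = 20.1796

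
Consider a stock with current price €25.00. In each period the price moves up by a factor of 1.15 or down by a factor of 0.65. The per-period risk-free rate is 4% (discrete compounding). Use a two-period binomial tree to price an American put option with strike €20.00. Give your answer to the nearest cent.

€1.00

Risk-neutral probability p = (1 + 0.04 − 0.65)/(1.15 − 0.65) = 0.3900/0.5000 = 0.7800
Terminal stock prices: S_uu = 33.06, S_ud = 18.69, S_dd = 10.56
Terminal payoffs (K − S): max(-13.06, 0) = 0, max(1.312, 0) = 1.312, max(9.437, 0) = 9.437
Node u (S = 28.75): continuation = 1/1.04·[0.7800·0.0000 + 0.2200·1.3125] = 0.2776; exercise value = 0.0000 ≤ continuation, so V_u = 0.2776
Node d (S = 16.25): continuation = 1/1.04·[0.7800·1.3125 + 0.2200·9.4375] = 2.9808; exercise value = 3.7500 > continuation, so V_d = 3.7500 (exercise)
Node 0 (S = 25): continuation = 1/1.04·[0.7800·0.2776 + 0.2200·3.7500] = 1.0015; exercise value = 0.0000 ≤ continuation, so V_0 = 1.0015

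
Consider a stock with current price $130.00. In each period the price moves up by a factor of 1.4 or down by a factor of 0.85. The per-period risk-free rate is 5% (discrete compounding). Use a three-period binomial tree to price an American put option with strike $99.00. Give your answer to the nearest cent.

Risk-neutral probability p = (1 + 0.05 − 0.85)/(1.4 − 0.85) = 0.2000/0.5500 = 0.3636
Terminal stock prices: S_uuu = 356.7, S_uud = 216.6, S_udd = 131.5, S_ddd = 79.84
Terminal payoffs (K − S): max(-257.7, 0) = 0, max(-117.6, 0) = 0, max(-32.49, 0) = 0, max(19.16, 0) = 19.16
Node uu (S = 254.8): continuation = 1/1.05·[0.3636·0.0000 + 0.6364·0.0000] = 0.0000; exercise value = 0.0000 ≤ continuation, so V_uu = 0.0000
Node ud (S = 154.7): continuation = 1/1.05·[0.3636·0.0000 + 0.6364·0.0000] = 0.0000; exercise value = 0.0000 ≤ continuation, so V_ud = 0.0000
Node dd (S = 93.92): continuation = 1/1.05·[0.3636·0.0000 + 0.6364·19.1638] = 11.6144; exercise value = 5.0750 ≤ continuation, so V_dd = 11.6144
Node u (S = 182): continuation = 1/1.05·[0.3636·0.0000 + 0.6364·0.0000] = 0.0000; exercise value = 0.0000 ≤ continuation, so V_u = 0.0000
Node d (S = 110.5): continuation = 1/1.05·[0.3636·0.0000 + 0.6364·11.6144] = 7.0390; exercise value = 0.0000 ≤ continuation, so V_d = 7.0390
Node 0 (S = 130): continuation = 1/1.05·[0.3636·0.0000 + 0.6364·7.0390] = 4.2661; exercise value = 0.0000 ≤ continuation, so V_0 = 4.2661

$4.27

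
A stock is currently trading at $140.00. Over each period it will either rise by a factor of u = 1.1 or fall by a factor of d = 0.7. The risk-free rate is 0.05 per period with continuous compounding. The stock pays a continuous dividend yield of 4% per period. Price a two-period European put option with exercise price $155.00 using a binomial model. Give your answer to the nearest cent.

$18.84

Per-period risk-free factor R = e^0.05 = 1.0513; dividend-adjusted growth = e^(0.05−0.04) = 1.0101.
Risk-neutral probability p = (1.0101 − 0.7)/(1.1 − 0.7) = 0.3101/0.4000 = 0.7751
Terminal stock prices: S_uu = 169.4, S_ud = 107.8, S_dd = 68.6
Terminal payoffs (K − S): max(-14.4, 0) = 0, max(47.2, 0) = 47.2, max(86.4, 0) = 86.4
Node u (S = 154): V_u = e^(−0.05)·[0.7751·0.0000 + 0.2249·47.2000] = 10.0964
Node d (S = 98): V_d = e^(−0.05)·[0.7751·47.2000 + 0.2249·86.4000] = 53.2832
Node 0 (S = 140): V_0 = e^(−0.05)·[0.7751·10.0964 + 0.2249·53.2832] = 18.8420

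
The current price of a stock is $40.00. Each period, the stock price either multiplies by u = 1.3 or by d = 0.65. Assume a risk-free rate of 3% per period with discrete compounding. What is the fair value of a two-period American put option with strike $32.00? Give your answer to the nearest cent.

$2.46

Risk-neutral probability p = (1 + 0.03 − 0.65)/(1.3 − 0.65) = 0.3800/0.6500 = 0.5846
Terminal stock prices: S_uu = 67.6, S_ud = 33.8, S_dd = 16.9
Terminal payoffs (K − S): max(-35.6, 0) = 0, max(-1.8, 0) = 0, max(15.1, 0) = 15.1
Node u (S = 52): continuation = 1/1.03·[0.5846·0.0000 + 0.4154·0.0000] = 0.0000; exercise value = 0.0000 ≤ continuation, so V_u = 0.0000
Node d (S = 26): continuation = 1/1.03·[0.5846·0.0000 + 0.4154·15.1000] = 6.0896; exercise value = 6.0000 ≤ continuation, so V_d = 6.0896
Node 0 (S = 40): continuation = 1/1.03·[0.5846·0.0000 + 0.4154·6.0896] = 2.4559; exercise value = 0.0000 ≤ continuation, so V_0 = 2.4559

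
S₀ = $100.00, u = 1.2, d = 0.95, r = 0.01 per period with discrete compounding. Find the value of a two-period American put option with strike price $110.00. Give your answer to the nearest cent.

Risk-neutral probability p = (1 + 0.01 − 0.95)/(1.2 − 0.95) = 0.0600/0.2500 = 0.2400
Terminal stock prices: S_uu = 144, S_ud = 114, S_dd = 90.25
Terminal payoffs (K − S): max(-34, 0) = 0, max(-4, 0) = 0, max(19.75, 0) = 19.75
Node u (S = 120): continuation = 1/1.01·[0.2400·0.0000 + 0.7600·0.0000] = 0.0000; exercise value = 0.0000 ≤ continuation, so V_u = 0.0000
Node d (S = 95): continuation = 1/1.01·[0.2400·0.0000 + 0.7600·19.7500] = 14.8614; exercise value = 15.0000 > continuation, so V_d = 15.0000 (exercise)
Node 0 (S = 100): continuation = 1/1.01·[0.2400·0.0000 + 0.7600·15.0000] = 11.2871; exercise value = 10.0000 ≤ continuation, so V_0 = 11.2871

$11.29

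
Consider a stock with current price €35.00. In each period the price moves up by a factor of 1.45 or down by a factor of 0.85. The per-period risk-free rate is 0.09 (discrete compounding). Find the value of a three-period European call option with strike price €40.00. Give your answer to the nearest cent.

€8.31

Risk-neutral probability p = (1 + 0.09 − 0.85)/(1.45 − 0.85) = 0.2400/0.6000 = 0.4000
Terminal stock prices: S_uuu = 106.7, S_uud = 62.55, S_udd = 36.67, S_ddd = 21.49
Terminal payoffs (S − K): max(66.7, 0) = 66.7, max(22.55, 0) = 22.55, max(-3.333, 0) = 0, max(-18.51, 0) = 0
Node uu (S = 73.59): V_uu = 1/1.09·[0.4000·66.7019 + 0.6000·22.5494] = 36.8903
Node ud (S = 43.14): V_ud = 1/1.09·[0.4000·22.5494 + 0.6000·0.0000] = 8.2750
Node dd (S = 25.29): V_dd = 1/1.09·[0.4000·0.0000 + 0.6000·0.0000] = 0.0000
Node u (S = 50.75): V_u = 1/1.09·[0.4000·36.8903 + 0.6000·8.2750] = 18.0928
Node d (S = 29.75): V_d = 1/1.09·[0.4000·8.2750 + 0.6000·0.0000] = 3.0367
Node 0 (S = 35): V_0 = 1/1.09·[0.4000·18.0928 + 0.6000·3.0367] = 8.3111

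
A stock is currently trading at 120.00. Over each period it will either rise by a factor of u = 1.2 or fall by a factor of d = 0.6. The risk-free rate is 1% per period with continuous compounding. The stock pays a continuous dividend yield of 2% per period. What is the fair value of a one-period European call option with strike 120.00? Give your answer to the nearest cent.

Per-period risk-free factor R = e^0.01 = 1.0101; dividend-adjusted growth = e^(0.01−0.02) = 0.9900.
Risk-neutral probability p = (0.9900 − 0.6)/(1.2 − 0.6) = 0.3900/0.6000 = 0.6501
Terminal stock prices: S_u = 144, S_d = 72
Terminal payoffs (S − K): max(24, 0) = 24, max(-48, 0) = 0
Node 0 (S = 120): V_0 = e^(−0.01)·[0.6501·24.0000 + 0.3499·0.0000] = 15.4468

15.45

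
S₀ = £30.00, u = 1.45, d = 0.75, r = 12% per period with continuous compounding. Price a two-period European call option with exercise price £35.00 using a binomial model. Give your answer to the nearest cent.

Risk-neutral probability p = (e^0.12 − 0.75)/(1.45 − 0.75) = 0.3775/0.7000 = 0.5393
Terminal stock prices: S_uu = 63.08, S_ud = 32.62, S_dd = 16.88
Terminal payoffs (S − K): max(28.08, 0) = 28.08, max(-2.375, 0) = 0, max(-18.12, 0) = 0
Node u (S = 43.5): V_u = e^(−0.12)·[0.5393·28.0750 + 0.4607·0.0000] = 13.4283
Node d (S = 22.5): V_d = e^(−0.12)·[0.5393·0.0000 + 0.4607·0.0000] = 0.0000
Node 0 (S = 30): V_0 = e^(−0.12)·[0.5393·13.4283 + 0.4607·0.0000] = 6.4227

£6.42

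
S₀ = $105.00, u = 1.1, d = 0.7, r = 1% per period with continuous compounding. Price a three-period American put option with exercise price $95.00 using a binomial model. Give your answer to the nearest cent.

$8.00

Risk-neutral probability p = (e^0.01 − 0.7)/(1.1 − 0.7) = 0.3101/0.4000 = 0.7751
Terminal stock prices: S_uuu = 139.8, S_uud = 88.94, S_udd = 56.59, S_ddd = 36.01
Terminal payoffs (K − S): max(-44.76, 0) = 0, max(6.065, 0) = 6.065, max(38.41, 0) = 38.41, max(58.99, 0) = 58.99
Node uu (S = 127.1): continuation = e^(−0.01)·[0.7751·0.0000 + 0.2249·6.0650] = 1.3503; exercise value = 0.0000 ≤ continuation, so V_uu = 1.3503
Node ud (S = 80.85): continuation = e^(−0.01)·[0.7751·6.0650 + 0.2249·38.4050] = 13.2047; exercise value = 14.1500 > continuation, so V_ud = 14.1500 (exercise)
Node dd (S = 51.45): continuation = e^(−0.01)·[0.7751·38.4050 + 0.2249·58.9850] = 42.6047; exercise value = 43.5500 > continuation, so V_dd = 43.5500 (exercise)
Node u (S = 115.5): continuation = e^(−0.01)·[0.7751·1.3503 + 0.2249·14.1500] = 4.1865; exercise value = 0.0000 ≤ continuation, so V_u = 4.1865
Node d (S = 73.5): continuation = e^(−0.01)·[0.7751·14.1500 + 0.2249·43.5500] = 20.5547; exercise value = 21.5000 > continuation, so V_d = 21.5000 (exercise)
Node 0 (S = 105): continuation = e^(−0.01)·[0.7751·4.1865 + 0.2249·21.5000] = 7.9995; exercise value = 0.0000 ≤ continuation, so V_0 = 7.9995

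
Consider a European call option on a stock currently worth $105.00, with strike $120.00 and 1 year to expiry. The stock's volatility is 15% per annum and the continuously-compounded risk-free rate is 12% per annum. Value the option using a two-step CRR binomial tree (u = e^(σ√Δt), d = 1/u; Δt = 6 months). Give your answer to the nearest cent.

CRR parameters: u = e^(σ√Δt) = e^(0.15·√0.5) = 1.1119, d = 1/u = 0.8994
Per-period rate: rΔt = 0.12·0.5 = 0.06, so R = e^0.06 = 1.0618
Risk-neutral probability p = (e^0.06 − 0.8994)/(1.1119 − 0.8994) = 0.1625/0.2125 = 0.7645
Terminal stock prices: S_uu = 129.8, S_ud = 105, S_dd = 84.93
Terminal payoffs (S − K): max(9.813, 0) = 9.813, max(-15, 0) = 0, max(-35.07, 0) = 0
Node u (S = 116.7): V_u = e^(−0.06)·[0.7645·9.8127 + 0.2355·0.0000] = 7.0646
Node d (S = 94.43): V_d = e^(−0.06)·[0.7645·0.0000 + 0.2355·0.0000] = 0.0000
Node 0 (S = 105): V_0 = e^(−0.06)·[0.7645·7.0646 + 0.2355·0.0000] = 5.0861

$5.09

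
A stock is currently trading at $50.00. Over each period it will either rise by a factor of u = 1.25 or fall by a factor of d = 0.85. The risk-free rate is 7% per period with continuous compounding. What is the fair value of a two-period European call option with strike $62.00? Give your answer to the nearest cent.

$4.34

Risk-neutral probability p = (e^0.07 − 0.85)/(1.25 − 0.85) = 0.2225/0.4000 = 0.5563
Terminal stock prices: S_uu = 78.12, S_ud = 53.12, S_dd = 36.12
Terminal payoffs (S − K): max(16.12, 0) = 16.12, max(-8.875, 0) = 0, max(-25.88, 0) = 0
Node u (S = 62.5): V_u = e^(−0.07)·[0.5563·16.1250 + 0.4437·0.0000] = 8.3634
Node d (S = 42.5): V_d = e^(−0.07)·[0.5563·0.0000 + 0.4437·0.0000] = 0.0000
Node 0 (S = 50): V_0 = e^(−0.07)·[0.5563·8.3634 + 0.4437·0.0000] = 4.3378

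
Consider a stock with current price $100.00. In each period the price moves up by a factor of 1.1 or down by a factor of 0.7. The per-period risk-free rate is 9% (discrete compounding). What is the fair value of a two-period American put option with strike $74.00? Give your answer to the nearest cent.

Risk-neutral probability p = (1 + 0.09 − 0.7)/(1.1 − 0.7) = 0.3900/0.4000 = 0.9750
Terminal stock prices: S_uu = 121, S_ud = 77, S_dd = 49
Terminal payoffs (K − S): max(-47, 0) = 0, max(-3, 0) = 0, max(25, 0) = 25
Node u (S = 110): continuation = 1/1.09·[0.9750·0.0000 + 0.0250·0.0000] = 0.0000; exercise value = 0.0000 ≤ continuation, so V_u = 0.0000
Node d (S = 70): continuation = 1/1.09·[0.9750·0.0000 + 0.0250·25.0000] = 0.5734; exercise value = 4.0000 > continuation, so V_d = 4.0000 (exercise)
Node 0 (S = 100): continuation = 1/1.09·[0.9750·0.0000 + 0.0250·4.0000] = 0.0917; exercise value = 0.0000 ≤ continuation, so V_0 = 0.0917

$0.09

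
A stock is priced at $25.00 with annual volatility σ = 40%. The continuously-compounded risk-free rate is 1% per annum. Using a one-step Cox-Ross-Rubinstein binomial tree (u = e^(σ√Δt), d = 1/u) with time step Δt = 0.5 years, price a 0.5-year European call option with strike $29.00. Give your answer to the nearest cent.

CRR parameters: u = e^(σ√Δt) = e^(0.4·√0.5) = 1.3269, d = 1/u = 0.7536
Per-period rate: rΔt = 0.01·0.5 = 0.005, so R = e^0.005 = 1.0050
Risk-neutral probability p = (e^0.005 − 0.7536)/(1.3269 − 0.7536) = 0.2514/0.5733 = 0.4385
Terminal stock prices: S_u = 33.17, S_d = 18.84
Terminal payoffs (S − K): max(4.172, 0) = 4.172, max(-10.16, 0) = 0
Node 0 (S = 25): V_0 = e^(−0.005)·[0.4385·4.1724 + 0.5615·0.0000] = 1.8205

$1.82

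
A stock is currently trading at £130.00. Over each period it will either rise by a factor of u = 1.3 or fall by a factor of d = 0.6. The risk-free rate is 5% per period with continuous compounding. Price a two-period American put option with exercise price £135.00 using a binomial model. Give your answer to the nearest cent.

£26.23

Risk-neutral probability p = (e^0.05 − 0.6)/(1.3 − 0.6) = 0.4513/0.7000 = 0.6447
Terminal stock prices: S_uu = 219.7, S_ud = 101.4, S_dd = 46.8
Terminal payoffs (K − S): max(-84.7, 0) = 0, max(33.6, 0) = 33.6, max(88.2, 0) = 88.2
Node u (S = 169): continuation = e^(−0.05)·[0.6447·0.0000 + 0.3553·33.6000] = 11.3567; exercise value = 0.0000 ≤ continuation, so V_u = 11.3567
Node d (S = 78): continuation = e^(−0.05)·[0.6447·33.6000 + 0.3553·88.2000] = 50.4160; exercise value = 57.0000 > continuation, so V_d = 57.0000 (exercise)
Node 0 (S = 130): continuation = e^(−0.05)·[0.6447·11.3567 + 0.3553·57.0000] = 26.2302; exercise value = 5.0000 ≤ continuation, so V_0 = 26.2302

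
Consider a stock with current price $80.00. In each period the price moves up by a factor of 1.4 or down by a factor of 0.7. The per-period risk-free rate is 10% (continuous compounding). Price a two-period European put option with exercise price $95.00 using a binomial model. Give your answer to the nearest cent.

$14.73

Risk-neutral probability p = (e^0.1 − 0.7)/(1.4 − 0.7) = 0.4052/0.7000 = 0.5788
Terminal stock prices: S_uu = 156.8, S_ud = 78.4, S_dd = 39.2
Terminal payoffs (K − S): max(-61.8, 0) = 0, max(16.6, 0) = 16.6, max(55.8, 0) = 55.8
Node u (S = 112): V_u = e^(−0.1)·[0.5788·0.0000 + 0.4212·16.6000] = 6.3263
Node d (S = 56): V_d = e^(−0.1)·[0.5788·16.6000 + 0.4212·55.8000] = 29.9596
Node 0 (S = 80): V_0 = e^(−0.1)·[0.5788·6.3263 + 0.4212·29.9596] = 14.7310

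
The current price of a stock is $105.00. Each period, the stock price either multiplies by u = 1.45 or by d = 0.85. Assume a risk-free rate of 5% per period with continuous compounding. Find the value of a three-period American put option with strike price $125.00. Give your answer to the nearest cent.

Risk-neutral probability p = (e^0.05 − 0.85)/(1.45 − 0.85) = 0.2013/0.6000 = 0.3355
Terminal stock prices: S_uuu = 320.1, S_uud = 187.6, S_udd = 110, S_ddd = 64.48
Terminal payoffs (K − S): max(-195.1, 0) = 0, max(-62.65, 0) = 0, max(15, 0) = 15, max(60.52, 0) = 60.52
Node uu (S = 220.8): continuation = e^(−0.05)·[0.3355·0.0000 + 0.6645·0.0000] = 0.0000; exercise value = 0.0000 ≤ continuation, so V_uu = 0.0000
Node ud (S = 129.4): continuation = e^(−0.05)·[0.3355·0.0000 + 0.6645·14.9994] = 9.4817; exercise value = 0.0000 ≤ continuation, so V_ud = 9.4817
Node dd (S = 75.86): continuation = e^(−0.05)·[0.3355·14.9994 + 0.6645·60.5169] = 43.0412; exercise value = 49.1375 > continuation, so V_dd = 49.1375 (exercise)
Node u (S = 152.2): continuation = e^(−0.05)·[0.3355·0.0000 + 0.6645·9.4817] = 5.9937; exercise value = 0.0000 ≤ continuation, so V_u = 5.9937
Node d (S = 89.25): continuation = e^(−0.05)·[0.3355·9.4817 + 0.6645·49.1375] = 34.0872; exercise value = 35.7500 > continuation, so V_d = 35.7500 (exercise)
Node 0 (S = 105): continuation = e^(−0.05)·[0.3355·5.9937 + 0.6645·35.7500] = 24.5115; exercise value = 20.0000 ≤ continuation, so V_0 = 24.5115

$24.51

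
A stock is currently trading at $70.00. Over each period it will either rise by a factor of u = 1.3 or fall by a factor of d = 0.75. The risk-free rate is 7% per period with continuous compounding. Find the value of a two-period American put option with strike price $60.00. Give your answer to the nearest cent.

Risk-neutral probability p = (e^0.07 − 0.75)/(1.3 − 0.75) = 0.3225/0.5500 = 0.5864
Terminal stock prices: S_uu = 118.3, S_ud = 68.25, S_dd = 39.38
Terminal payoffs (K − S): max(-58.3, 0) = 0, max(-8.25, 0) = 0, max(20.62, 0) = 20.62
Node u (S = 91): continuation = e^(−0.07)·[0.5864·0.0000 + 0.4136·0.0000] = 0.0000; exercise value = 0.0000 ≤ continuation, so V_u = 0.0000
Node d (S = 52.5): continuation = e^(−0.07)·[0.5864·0.0000 + 0.4136·20.6250] = 7.9542; exercise value = 7.5000 ≤ continuation, so V_d = 7.9542
Node 0 (S = 70): continuation = e^(−0.07)·[0.5864·0.0000 + 0.4136·7.9542] = 3.0676; exercise value = 0.0000 ≤ continuation, so V_0 = 3.0676

$3.07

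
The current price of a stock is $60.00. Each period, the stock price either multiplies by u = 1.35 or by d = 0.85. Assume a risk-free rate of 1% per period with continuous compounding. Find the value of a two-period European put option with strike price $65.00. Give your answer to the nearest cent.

$9.81

Risk-neutral probability p = (e^0.01 − 0.85)/(1.35 − 0.85) = 0.1601/0.5000 = 0.3201
Terminal stock prices: S_uu = 109.4, S_ud = 68.85, S_dd = 43.35
Terminal payoffs (K − S): max(-44.35, 0) = 0, max(-3.85, 0) = 0, max(21.65, 0) = 21.65
Node u (S = 81): V_u = e^(−0.01)·[0.3201·0.0000 + 0.6799·0.0000] = 0.0000
Node d (S = 51): V_d = e^(−0.01)·[0.3201·0.0000 + 0.6799·21.6500] = 14.5734
Node 0 (S = 60): V_0 = e^(−0.01)·[0.3201·0.0000 + 0.6799·14.5734] = 9.8098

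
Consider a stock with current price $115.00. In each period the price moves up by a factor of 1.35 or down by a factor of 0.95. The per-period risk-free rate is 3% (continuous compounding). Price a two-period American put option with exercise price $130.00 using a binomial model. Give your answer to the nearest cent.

$16.09

Risk-neutral probability p = (e^0.03 − 0.95)/(1.35 − 0.95) = 0.0805/0.4000 = 0.2011
Terminal stock prices: S_uu = 209.6, S_ud = 147.5, S_dd = 103.8
Terminal payoffs (K − S): max(-79.59, 0) = 0, max(-17.49, 0) = 0, max(26.21, 0) = 26.21
Node u (S = 155.2): continuation = e^(−0.03)·[0.2011·0.0000 + 0.7989·0.0000] = 0.0000; exercise value = 0.0000 ≤ continuation, so V_u = 0.0000
Node d (S = 109.2): continuation = e^(−0.03)·[0.2011·0.0000 + 0.7989·26.2125] = 20.3213; exercise value = 20.7500 > continuation, so V_d = 20.7500 (exercise)
Node 0 (S = 115): continuation = e^(−0.03)·[0.2011·0.0000 + 0.7989·20.7500] = 16.0865; exercise value = 15.0000 ≤ continuation, so V_0 = 16.0865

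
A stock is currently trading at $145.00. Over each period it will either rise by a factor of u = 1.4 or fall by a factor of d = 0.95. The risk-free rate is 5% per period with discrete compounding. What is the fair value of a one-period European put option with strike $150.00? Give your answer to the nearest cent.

Risk-neutral probability p = (1 + 0.05 − 0.95)/(1.4 − 0.95) = 0.1000/0.4500 = 0.2222
Terminal stock prices: S_u = 203, S_d = 137.8
Terminal payoffs (K − S): max(-53, 0) = 0, max(12.25, 0) = 12.25
Node 0 (S = 145): V_0 = 1/1.05·[0.2222·0.0000 + 0.7778·12.2500] = 9.0741

$9.07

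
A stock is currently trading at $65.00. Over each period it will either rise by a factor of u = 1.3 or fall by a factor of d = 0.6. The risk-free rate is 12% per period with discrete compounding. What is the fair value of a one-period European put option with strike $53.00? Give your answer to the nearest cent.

$3.21

Risk-neutral probability p = (1 + 0.12 − 0.6)/(1.3 − 0.6) = 0.5200/0.7000 = 0.7429
Terminal stock prices: S_u = 84.5, S_d = 39
Terminal payoffs (K − S): max(-31.5, 0) = 0, max(14, 0) = 14
Node 0 (S = 65): V_0 = 1/1.12·[0.7429·0.0000 + 0.2571·14.0000] = 3.2143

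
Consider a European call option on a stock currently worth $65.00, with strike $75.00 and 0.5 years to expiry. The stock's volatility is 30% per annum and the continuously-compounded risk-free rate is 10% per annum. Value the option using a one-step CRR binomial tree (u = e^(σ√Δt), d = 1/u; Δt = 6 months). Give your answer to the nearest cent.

$2.89

CRR parameters: u = e^(σ√Δt) = e^(0.3·√0.5) = 1.2363, d = 1/u = 0.8089
Per-period rate: rΔt = 0.1·0.5 = 0.05, so R = e^0.05 = 1.0513
Risk-neutral probability p = (e^0.05 − 0.8089)/(1.2363 − 0.8089) = 0.2424/0.4275 = 0.5671
Terminal stock prices: S_u = 80.36, S_d = 52.58
Terminal payoffs (S − K): max(5.36, 0) = 5.36, max(-22.42, 0) = 0
Node 0 (S = 65): V_0 = e^(−0.05)·[0.5671·5.3602 + 0.4329·0.0000] = 2.8916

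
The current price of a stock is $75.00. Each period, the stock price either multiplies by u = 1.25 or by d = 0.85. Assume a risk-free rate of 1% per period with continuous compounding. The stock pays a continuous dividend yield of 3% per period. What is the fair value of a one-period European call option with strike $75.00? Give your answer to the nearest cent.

Per-period risk-free factor R = e^0.01 = 1.0101; dividend-adjusted growth = e^(0.01−0.03) = 0.9802.
Risk-neutral probability p = (0.9802 − 0.85)/(1.25 − 0.85) = 0.1302/0.4000 = 0.3255
Terminal stock prices: S_u = 93.75, S_d = 63.75
Terminal payoffs (S − K): max(18.75, 0) = 18.75, max(-11.25, 0) = 0
Node 0 (S = 75): V_0 = e^(−0.01)·[0.3255·18.7500 + 0.6745·0.0000] = 6.0423

$6.04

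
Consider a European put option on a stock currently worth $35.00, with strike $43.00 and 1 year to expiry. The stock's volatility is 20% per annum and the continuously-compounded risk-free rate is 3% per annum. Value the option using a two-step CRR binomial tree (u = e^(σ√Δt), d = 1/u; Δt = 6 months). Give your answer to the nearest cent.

$7.63

CRR parameters: u = e^(σ√Δt) = e^(0.2·√0.5) = 1.1519, d = 1/u = 0.8681
Per-period rate: rΔt = 0.03·0.5 = 0.015, so R = e^0.015 = 1.0151
Risk-neutral probability p = (e^0.015 − 0.8681)/(1.1519 − 0.8681) = 0.1470/0.2838 = 0.5180
Terminal stock prices: S_uu = 46.44, S_ud = 35, S_dd = 26.38
Terminal payoffs (K − S): max(-3.441, 0) = 0, max(8, 0) = 8, max(16.62, 0) = 16.62
Node u (S = 40.32): V_u = e^(−0.015)·[0.5180·0.0000 + 0.4820·8.0000] = 3.7989
Node d (S = 30.38): V_d = e^(−0.015)·[0.5180·8.0000 + 0.4820·16.6227] = 11.9755
Node 0 (S = 35): V_0 = e^(−0.015)·[0.5180·3.7989 + 0.4820·11.9755] = 7.6251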